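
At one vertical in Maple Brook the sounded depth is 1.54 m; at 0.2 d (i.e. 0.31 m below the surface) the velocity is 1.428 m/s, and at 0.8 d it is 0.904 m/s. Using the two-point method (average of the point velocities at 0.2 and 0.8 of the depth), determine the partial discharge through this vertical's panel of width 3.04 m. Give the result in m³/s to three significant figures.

5.46 m³/s

v̄ = (1.428 + 0.904) / 2 = 1.166 m/s
q = v̄ × d × w = 1.166 × 1.54 × 3.04 = 5.459 m³/s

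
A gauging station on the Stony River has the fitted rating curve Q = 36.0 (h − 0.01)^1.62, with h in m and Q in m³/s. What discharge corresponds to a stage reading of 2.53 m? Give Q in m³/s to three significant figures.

161 m³/s

Q = 36.0 × (2.53 − 0.01)^1.62 = 36.0 × 2.52^1.62 = 160.9 m³/s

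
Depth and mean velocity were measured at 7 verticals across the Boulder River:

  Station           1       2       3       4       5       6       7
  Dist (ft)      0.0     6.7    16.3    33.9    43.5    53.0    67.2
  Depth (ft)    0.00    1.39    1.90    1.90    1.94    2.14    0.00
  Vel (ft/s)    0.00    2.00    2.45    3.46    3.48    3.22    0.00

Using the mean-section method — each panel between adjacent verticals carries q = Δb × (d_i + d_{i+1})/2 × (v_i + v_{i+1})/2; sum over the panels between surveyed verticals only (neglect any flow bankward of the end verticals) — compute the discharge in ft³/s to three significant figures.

Panel 1-2: Δb = 6.7 ft, d̄ = (0.00+1.39)/2 = 0.695, v̄ = (0.00+2.00)/2 = 1 → q = 6.7×0.695×1 = 4.657 ft³/s
Panel 2-3: Δb = 9.6 ft, d̄ = (1.39+1.90)/2 = 1.645, v̄ = (2.00+2.45)/2 = 2.225 → q = 9.6×1.645×2.225 = 35.14 ft³/s
Panel 3-4: Δb = 17.6 ft, d̄ = (1.90+1.90)/2 = 1.9, v̄ = (2.45+3.46)/2 = 2.955 → q = 17.6×1.9×2.955 = 98.82 ft³/s
Panel 4-5: Δb = 9.6 ft, d̄ = (1.90+1.94)/2 = 1.92, v̄ = (3.46+3.48)/2 = 3.47 → q = 9.6×1.92×3.47 = 63.96 ft³/s
Panel 5-6: Δb = 9.5 ft, d̄ = (1.94+2.14)/2 = 2.04, v̄ = (3.48+3.22)/2 = 3.35 → q = 9.5×2.04×3.35 = 64.92 ft³/s
Panel 6-7: Δb = 14.2 ft, d̄ = (2.14+0.00)/2 = 1.07, v̄ = (3.22+0.00)/2 = 1.61 → q = 14.2×1.07×1.61 = 24.46 ft³/s
Q = Σ q = 292.0 ft³/s

292 ft³/s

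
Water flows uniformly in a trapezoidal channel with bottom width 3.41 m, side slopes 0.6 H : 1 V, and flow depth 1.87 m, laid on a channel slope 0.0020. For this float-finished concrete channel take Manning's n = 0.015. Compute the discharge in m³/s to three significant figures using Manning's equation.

A = (b + z·y)·y = (3.41 + 0.6×1.87)×1.87 = 8.475 m²
P = b + 2y√(1+z²) = 3.41 + 2×1.87×√(1+0.6²) = 7.772 m
R = A/P = 8.475/7.772 = 1.090 m
Q = (1/n)·A·R^(2/3)·S^(1/2) = (1/0.015) × 8.475 × 1.090^(2/3) × 0.0020^(1/2) = 26.77 m³/s

26.8 m³/s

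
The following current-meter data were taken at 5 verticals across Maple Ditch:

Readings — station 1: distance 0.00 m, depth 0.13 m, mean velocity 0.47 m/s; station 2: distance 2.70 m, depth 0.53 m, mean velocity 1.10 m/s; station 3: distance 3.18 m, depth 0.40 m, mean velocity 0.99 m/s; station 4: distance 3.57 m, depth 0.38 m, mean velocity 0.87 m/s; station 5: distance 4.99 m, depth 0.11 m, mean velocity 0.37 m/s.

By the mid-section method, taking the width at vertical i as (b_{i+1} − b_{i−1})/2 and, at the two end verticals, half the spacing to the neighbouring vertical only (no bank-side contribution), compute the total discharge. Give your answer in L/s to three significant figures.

w_1 = (2.70 − 0.00)/2 = 1.35 m; q_1 = 0.47 × 0.13 × 1.35 = 0.08249 m³/s
w_2 = (3.18 − 0.00)/2 = 1.59 m; q_2 = 1.10 × 0.53 × 1.59 = 0.9270 m³/s
w_3 = (3.57 − 2.70)/2 = 0.435 m; q_3 = 0.99 × 0.40 × 0.435 = 0.1723 m³/s
w_4 = (4.99 − 3.18)/2 = 0.905 m; q_4 = 0.87 × 0.38 × 0.905 = 0.2992 m³/s
w_5 = (4.99 − 3.57)/2 = 0.71 m; q_5 = 0.37 × 0.11 × 0.71 = 0.02890 m³/s
Q = Σ qᵢ = 1.510 m³/s
= 1.510 × 1000 = 1510 L/s

1510 L/s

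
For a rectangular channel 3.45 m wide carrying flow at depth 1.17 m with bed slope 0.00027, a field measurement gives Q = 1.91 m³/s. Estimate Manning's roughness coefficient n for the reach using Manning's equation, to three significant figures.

A = b·y = 3.45 × 1.17 = 4.037 m²
P = b + 2y = 3.45 + 2×1.17 = 5.790 m
R = A/P = 4.037/5.790 = 0.6972 m
n = (1/Q)·A·R^(2/3)·S^(1/2) = (1/1.91) × 4.037 × 0.7862 × 0.01643 = 0.02730

0.0273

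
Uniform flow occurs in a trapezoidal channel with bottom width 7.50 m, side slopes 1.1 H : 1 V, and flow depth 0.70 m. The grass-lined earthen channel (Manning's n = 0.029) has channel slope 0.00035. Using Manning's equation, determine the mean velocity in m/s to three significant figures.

A = (b + z·y)·y = (7.50 + 1.1×0.70)×0.70 = 5.789 m²
P = b + 2y√(1+z²) = 7.50 + 2×0.70×√(1+1.1²) = 9.581 m
R = A/P = 5.789/9.581 = 0.6042 m
Q = (1/n)·A·R^(2/3)·S^(1/2) = (1/0.029) × 5.789 × 0.6042^(2/3) × 0.00035^(1/2) = 2.669 m³/s
V = Q/A = 2.669/5.789 = 0.4611 m/s

0.461 m/s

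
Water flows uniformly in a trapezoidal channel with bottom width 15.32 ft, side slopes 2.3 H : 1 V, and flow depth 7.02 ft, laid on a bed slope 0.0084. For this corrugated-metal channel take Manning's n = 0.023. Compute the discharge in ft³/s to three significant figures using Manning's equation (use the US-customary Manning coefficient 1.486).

A = (b + z·y)·y = (15.32 + 2.3×7.02)×7.02 = 220.9 ft²
P = b + 2y√(1+z²) = 15.32 + 2×7.02×√(1+2.3²) = 50.53 ft
R = A/P = 220.9/50.53 = 4.371 ft
Q = (1.486/n)·A·R^(2/3)·S^(1/2) = (1.486/0.023) × 220.9 × 4.371^(2/3) × 0.0084^(1/2) = 3497 ft³/s

3500 ft³/s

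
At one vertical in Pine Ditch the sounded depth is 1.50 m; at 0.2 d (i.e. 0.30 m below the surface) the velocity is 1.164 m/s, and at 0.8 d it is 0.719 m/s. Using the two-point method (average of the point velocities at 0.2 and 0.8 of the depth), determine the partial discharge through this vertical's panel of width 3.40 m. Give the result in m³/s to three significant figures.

v̄ = (1.164 + 0.719) / 2 = 0.9415 m/s
q = v̄ × d × w = 0.9415 × 1.50 × 3.40 = 4.802 m³/s

4.80 m³/s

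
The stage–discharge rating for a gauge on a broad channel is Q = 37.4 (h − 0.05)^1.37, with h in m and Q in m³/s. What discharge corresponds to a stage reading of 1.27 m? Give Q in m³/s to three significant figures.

Q = 37.4 × (1.27 − 0.05)^1.37 = 37.4 × 1.22^1.37 = 49.11 m³/s

49.1 m³/s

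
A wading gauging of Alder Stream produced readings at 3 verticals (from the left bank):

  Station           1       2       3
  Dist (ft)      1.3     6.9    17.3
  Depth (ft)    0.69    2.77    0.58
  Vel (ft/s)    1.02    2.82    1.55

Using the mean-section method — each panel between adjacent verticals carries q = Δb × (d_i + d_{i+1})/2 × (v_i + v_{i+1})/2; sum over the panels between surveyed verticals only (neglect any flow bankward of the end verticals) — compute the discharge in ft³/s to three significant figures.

Panel 1-2: Δb = 5.6 ft, d̄ = (0.69+2.77)/2 = 1.73, v̄ = (1.02+2.82)/2 = 1.92 → q = 5.6×1.73×1.92 = 18.60 ft³/s
Panel 2-3: Δb = 10.4 ft, d̄ = (2.77+0.58)/2 = 1.675, v̄ = (2.82+1.55)/2 = 2.185 → q = 10.4×1.675×2.185 = 38.06 ft³/s
Q = Σ q = 56.66 ft³/s

56.7 ft³/s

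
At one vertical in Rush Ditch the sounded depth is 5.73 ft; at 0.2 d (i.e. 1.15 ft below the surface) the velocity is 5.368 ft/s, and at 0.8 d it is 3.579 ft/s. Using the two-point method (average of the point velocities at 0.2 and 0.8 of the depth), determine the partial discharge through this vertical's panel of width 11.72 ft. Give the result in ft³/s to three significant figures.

v̄ = (5.368 + 3.579) / 2 = 4.474 ft/s
q = v̄ × d × w = 4.474 × 5.73 × 11.72 = 300.4 ft³/s

300 ft³/s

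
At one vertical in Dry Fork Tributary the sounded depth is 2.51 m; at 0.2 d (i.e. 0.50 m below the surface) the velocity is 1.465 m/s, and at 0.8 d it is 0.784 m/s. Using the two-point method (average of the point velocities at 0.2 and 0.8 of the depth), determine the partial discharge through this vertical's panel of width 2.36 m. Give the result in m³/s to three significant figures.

v̄ = (1.465 + 0.784) / 2 = 1.125 m/s
q = v̄ × d × w = 1.125 × 2.51 × 2.36 = 6.661 m³/s

6.66 m³/s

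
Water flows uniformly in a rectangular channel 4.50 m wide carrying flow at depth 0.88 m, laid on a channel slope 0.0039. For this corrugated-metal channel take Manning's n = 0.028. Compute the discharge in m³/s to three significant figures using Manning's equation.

6.51 m³/s

A = b·y = 4.50 × 0.88 = 3.960 m²
P = b + 2y = 4.50 + 2×0.88 = 6.260 m
R = A/P = 3.960/6.260 = 0.6326 m
Q = (1/n)·A·R^(2/3)·S^(1/2) = (1/0.028) × 3.960 × 0.6326^(2/3) × 0.0039^(1/2) = 6.509 m³/s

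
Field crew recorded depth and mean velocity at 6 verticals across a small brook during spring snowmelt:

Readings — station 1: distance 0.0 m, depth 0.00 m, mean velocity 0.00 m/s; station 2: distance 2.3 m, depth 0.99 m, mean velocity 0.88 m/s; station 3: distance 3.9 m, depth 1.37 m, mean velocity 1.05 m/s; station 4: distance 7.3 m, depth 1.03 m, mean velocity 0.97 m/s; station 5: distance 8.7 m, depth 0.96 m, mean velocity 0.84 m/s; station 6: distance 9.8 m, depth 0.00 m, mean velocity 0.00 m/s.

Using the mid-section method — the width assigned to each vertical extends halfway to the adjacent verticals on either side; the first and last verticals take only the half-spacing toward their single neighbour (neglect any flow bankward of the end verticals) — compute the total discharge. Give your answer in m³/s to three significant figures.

w_2 = (3.9 − 0.0)/2 = 1.95 m; q_2 = 0.88 × 0.99 × 1.95 = 1.699 m³/s
w_3 = (7.3 − 2.3)/2 = 2.5 m; q_3 = 1.05 × 1.37 × 2.5 = 3.596 m³/s
w_4 = (8.7 − 3.9)/2 = 2.4 m; q_4 = 0.97 × 1.03 × 2.4 = 2.398 m³/s
w_5 = (9.8 − 7.3)/2 = 1.25 m; q_5 = 0.84 × 0.96 × 1.25 = 1.008 m³/s
Stations 1, 6 contribute zero (depth or velocity is 0).
Q = Σ qᵢ = 8.701 m³/s

8.70 m³/s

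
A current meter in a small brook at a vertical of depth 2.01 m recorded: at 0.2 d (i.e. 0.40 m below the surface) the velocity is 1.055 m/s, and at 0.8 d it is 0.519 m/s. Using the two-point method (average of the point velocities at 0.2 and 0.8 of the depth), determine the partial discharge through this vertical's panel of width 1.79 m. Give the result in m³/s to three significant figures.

2.83 m³/s

v̄ = (1.055 + 0.519) / 2 = 0.7870 m/s
q = v̄ × d × w = 0.7870 × 2.01 × 1.79 = 2.832 m³/s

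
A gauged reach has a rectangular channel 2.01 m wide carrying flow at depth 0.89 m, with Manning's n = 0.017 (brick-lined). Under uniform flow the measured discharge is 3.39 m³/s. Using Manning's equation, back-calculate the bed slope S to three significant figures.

0.00282

A = b·y = 2.01 × 0.89 = 1.789 m²
P = b + 2y = 2.01 + 2×0.89 = 3.790 m
R = A/P = 1.789/3.790 = 0.4720 m
S = (Q·n / (1·A·R^(2/3)))² = (3.39×0.017 / (1×1.789×0.6062))² = 0.002824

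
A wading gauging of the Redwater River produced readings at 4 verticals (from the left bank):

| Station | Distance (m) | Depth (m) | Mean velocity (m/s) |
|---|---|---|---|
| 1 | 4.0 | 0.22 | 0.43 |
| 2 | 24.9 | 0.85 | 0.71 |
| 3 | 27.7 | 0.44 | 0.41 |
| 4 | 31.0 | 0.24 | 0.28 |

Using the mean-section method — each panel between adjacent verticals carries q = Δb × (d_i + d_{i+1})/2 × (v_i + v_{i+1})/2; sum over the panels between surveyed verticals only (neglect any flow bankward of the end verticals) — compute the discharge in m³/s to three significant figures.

7.77 m³/s

Panel 1-2: Δb = 20.9 m, d̄ = (0.22+0.85)/2 = 0.535, v̄ = (0.43+0.71)/2 = 0.57 → q = 20.9×0.535×0.57 = 6.373 m³/s
Panel 2-3: Δb = 2.8 m, d̄ = (0.85+0.44)/2 = 0.645, v̄ = (0.71+0.41)/2 = 0.56 → q = 2.8×0.645×0.56 = 1.011 m³/s
Panel 3-4: Δb = 3.3 m, d̄ = (0.44+0.24)/2 = 0.34, v̄ = (0.41+0.28)/2 = 0.345 → q = 3.3×0.34×0.345 = 0.3871 m³/s
Q = Σ q = 7.772 m³/s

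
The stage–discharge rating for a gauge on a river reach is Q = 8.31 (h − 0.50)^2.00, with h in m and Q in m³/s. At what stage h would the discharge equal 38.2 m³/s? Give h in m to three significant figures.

2.64 m

h − h₀ = (Q/C)^(1/b) = (38.2/8.31)^(1/2.00) = 2.144 m
h = 0.50 + 2.144 = 2.644 m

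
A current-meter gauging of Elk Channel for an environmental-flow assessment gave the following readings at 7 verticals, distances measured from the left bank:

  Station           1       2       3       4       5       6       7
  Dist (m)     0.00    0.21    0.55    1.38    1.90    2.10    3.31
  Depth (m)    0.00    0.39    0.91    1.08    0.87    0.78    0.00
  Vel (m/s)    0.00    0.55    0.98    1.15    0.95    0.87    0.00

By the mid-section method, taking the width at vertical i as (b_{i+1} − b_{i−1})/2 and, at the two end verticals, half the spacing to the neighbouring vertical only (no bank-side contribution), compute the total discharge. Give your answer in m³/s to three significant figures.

w_2 = (0.55 − 0.00)/2 = 0.275 m; q_2 = 0.55 × 0.39 × 0.275 = 0.05899 m³/s
w_3 = (1.38 − 0.21)/2 = 0.585 m; q_3 = 0.98 × 0.91 × 0.585 = 0.5217 m³/s
w_4 = (1.90 − 0.55)/2 = 0.675 m; q_4 = 1.15 × 1.08 × 0.675 = 0.8384 m³/s
w_5 = (2.10 − 1.38)/2 = 0.36 m; q_5 = 0.95 × 0.87 × 0.36 = 0.2975 m³/s
w_6 = (3.31 − 1.90)/2 = 0.705 m; q_6 = 0.87 × 0.78 × 0.705 = 0.4784 m³/s
Stations 1, 7 contribute zero (depth or velocity is 0).
Q = Σ qᵢ = 2.195 m³/s

2.19 m³/s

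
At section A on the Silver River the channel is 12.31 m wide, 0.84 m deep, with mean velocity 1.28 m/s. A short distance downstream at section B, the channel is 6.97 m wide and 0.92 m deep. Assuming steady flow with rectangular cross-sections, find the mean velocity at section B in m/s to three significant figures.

2.06 m/s

Q = A₁V₁ = (12.31×0.84) × 1.28 = 13.24 m³/s
A₂ = 6.97 × 0.92 = 6.412 m²
V₂ = Q/A₂ = 13.24/6.412 = 2.064 m/s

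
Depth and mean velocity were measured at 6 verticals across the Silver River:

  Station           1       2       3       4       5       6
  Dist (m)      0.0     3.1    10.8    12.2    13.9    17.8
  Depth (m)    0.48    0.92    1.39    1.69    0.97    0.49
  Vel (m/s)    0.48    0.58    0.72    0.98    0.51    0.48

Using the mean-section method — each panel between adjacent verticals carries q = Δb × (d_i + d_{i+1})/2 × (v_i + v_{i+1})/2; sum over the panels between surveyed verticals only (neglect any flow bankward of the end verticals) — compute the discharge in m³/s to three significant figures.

11.9 m³/s

Panel 1-2: Δb = 3.1 m, d̄ = (0.48+0.92)/2 = 0.7, v̄ = (0.48+0.58)/2 = 0.53 → q = 3.1×0.7×0.53 = 1.150 m³/s
Panel 2-3: Δb = 7.7 m, d̄ = (0.92+1.39)/2 = 1.155, v̄ = (0.58+0.72)/2 = 0.65 → q = 7.7×1.155×0.65 = 5.781 m³/s
Panel 3-4: Δb = 1.4 m, d̄ = (1.39+1.69)/2 = 1.54, v̄ = (0.72+0.98)/2 = 0.85 → q = 1.4×1.54×0.85 = 1.833 m³/s
Panel 4-5: Δb = 1.7 m, d̄ = (1.69+0.97)/2 = 1.33, v̄ = (0.98+0.51)/2 = 0.745 → q = 1.7×1.33×0.745 = 1.684 m³/s
Panel 5-6: Δb = 3.9 m, d̄ = (0.97+0.49)/2 = 0.73, v̄ = (0.51+0.48)/2 = 0.495 → q = 3.9×0.73×0.495 = 1.409 m³/s
Q = Σ q = 11.86 m³/s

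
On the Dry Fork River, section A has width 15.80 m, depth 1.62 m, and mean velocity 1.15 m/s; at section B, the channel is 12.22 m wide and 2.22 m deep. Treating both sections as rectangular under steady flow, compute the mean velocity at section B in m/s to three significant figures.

Q = A₁V₁ = (15.80×1.62) × 1.15 = 29.44 m³/s
A₂ = 12.22 × 2.22 = 27.13 m²
V₂ = Q/A₂ = 29.44/27.13 = 1.085 m/s

1.09 m/s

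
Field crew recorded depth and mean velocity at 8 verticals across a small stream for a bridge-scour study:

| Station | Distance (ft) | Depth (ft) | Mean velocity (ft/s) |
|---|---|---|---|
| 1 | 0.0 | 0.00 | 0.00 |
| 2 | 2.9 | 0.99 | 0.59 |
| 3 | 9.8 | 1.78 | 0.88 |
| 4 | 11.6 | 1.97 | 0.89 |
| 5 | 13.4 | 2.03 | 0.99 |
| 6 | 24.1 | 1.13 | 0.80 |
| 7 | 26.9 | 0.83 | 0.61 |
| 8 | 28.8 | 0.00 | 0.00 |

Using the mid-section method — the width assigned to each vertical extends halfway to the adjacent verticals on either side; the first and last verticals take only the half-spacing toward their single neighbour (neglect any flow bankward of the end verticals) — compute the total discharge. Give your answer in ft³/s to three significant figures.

w_2 = (9.8 − 0.0)/2 = 4.9 ft; q_2 = 0.59 × 0.99 × 4.9 = 2.862 ft³/s
w_3 = (11.6 − 2.9)/2 = 4.35 ft; q_3 = 0.88 × 1.78 × 4.35 = 6.814 ft³/s
w_4 = (13.4 − 9.8)/2 = 1.8 ft; q_4 = 0.89 × 1.97 × 1.8 = 3.156 ft³/s
w_5 = (24.1 − 11.6)/2 = 6.25 ft; q_5 = 0.99 × 2.03 × 6.25 = 12.56 ft³/s
w_6 = (26.9 − 13.4)/2 = 6.75 ft; q_6 = 0.80 × 1.13 × 6.75 = 6.102 ft³/s
w_7 = (28.8 − 24.1)/2 = 2.35 ft; q_7 = 0.61 × 0.83 × 2.35 = 1.190 ft³/s
Stations 1, 8 contribute zero (depth or velocity is 0).
Q = Σ qᵢ = 32.68 ft³/s

32.7 ft³/s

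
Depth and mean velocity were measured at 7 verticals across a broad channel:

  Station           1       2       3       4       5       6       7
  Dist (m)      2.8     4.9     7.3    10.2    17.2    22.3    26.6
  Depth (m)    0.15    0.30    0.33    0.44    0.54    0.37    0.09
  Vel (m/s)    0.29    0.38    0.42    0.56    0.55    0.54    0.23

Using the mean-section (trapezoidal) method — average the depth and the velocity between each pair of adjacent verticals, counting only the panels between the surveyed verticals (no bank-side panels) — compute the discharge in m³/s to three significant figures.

4.56 m³/s

Panel 1-2: Δb = 2.1 m, d̄ = (0.15+0.30)/2 = 0.225, v̄ = (0.29+0.38)/2 = 0.335 → q = 2.1×0.225×0.335 = 0.1583 m³/s
Panel 2-3: Δb = 2.4 m, d̄ = (0.30+0.33)/2 = 0.315, v̄ = (0.38+0.42)/2 = 0.4 → q = 2.4×0.315×0.4 = 0.3024 m³/s
Panel 3-4: Δb = 2.9 m, d̄ = (0.33+0.44)/2 = 0.385, v̄ = (0.42+0.56)/2 = 0.49 → q = 2.9×0.385×0.49 = 0.5471 m³/s
Panel 4-5: Δb = 7 m, d̄ = (0.44+0.54)/2 = 0.49, v̄ = (0.56+0.55)/2 = 0.555 → q = 7×0.49×0.555 = 1.904 m³/s
Panel 5-6: Δb = 5.1 m, d̄ = (0.54+0.37)/2 = 0.455, v̄ = (0.55+0.54)/2 = 0.545 → q = 5.1×0.455×0.545 = 1.265 m³/s
Panel 6-7: Δb = 4.3 m, d̄ = (0.37+0.09)/2 = 0.23, v̄ = (0.54+0.23)/2 = 0.385 → q = 4.3×0.23×0.385 = 0.3808 m³/s
Q = Σ q = 4.557 m³/s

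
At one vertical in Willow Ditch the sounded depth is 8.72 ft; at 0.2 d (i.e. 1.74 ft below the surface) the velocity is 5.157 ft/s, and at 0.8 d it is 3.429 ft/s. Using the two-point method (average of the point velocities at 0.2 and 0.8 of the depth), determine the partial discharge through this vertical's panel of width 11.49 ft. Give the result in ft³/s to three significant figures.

v̄ = (5.157 + 3.429) / 2 = 4.293 ft/s
q = v̄ × d × w = 4.293 × 8.72 × 11.49 = 430.1 ft³/s

430 ft³/s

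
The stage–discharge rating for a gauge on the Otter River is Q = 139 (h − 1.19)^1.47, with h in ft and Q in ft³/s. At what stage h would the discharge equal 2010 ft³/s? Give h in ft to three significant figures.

h − h₀ = (Q/C)^(1/b) = (2010/139)^(1/1.47) = 6.155 ft
h = 1.19 + 6.155 = 7.345 ft

7.35 ft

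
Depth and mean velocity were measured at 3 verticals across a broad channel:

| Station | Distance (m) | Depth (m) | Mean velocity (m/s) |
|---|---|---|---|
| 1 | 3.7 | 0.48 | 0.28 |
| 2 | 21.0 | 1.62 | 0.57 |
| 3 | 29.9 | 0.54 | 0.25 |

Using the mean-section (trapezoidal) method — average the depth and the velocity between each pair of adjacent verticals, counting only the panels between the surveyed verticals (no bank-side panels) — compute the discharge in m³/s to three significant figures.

Panel 1-2: Δb = 17.3 m, d̄ = (0.48+1.62)/2 = 1.05, v̄ = (0.28+0.57)/2 = 0.425 → q = 17.3×1.05×0.425 = 7.720 m³/s
Panel 2-3: Δb = 8.9 m, d̄ = (1.62+0.54)/2 = 1.08, v̄ = (0.57+0.25)/2 = 0.41 → q = 8.9×1.08×0.41 = 3.941 m³/s
Q = Σ q = 11.66 m³/s

11.7 m³/s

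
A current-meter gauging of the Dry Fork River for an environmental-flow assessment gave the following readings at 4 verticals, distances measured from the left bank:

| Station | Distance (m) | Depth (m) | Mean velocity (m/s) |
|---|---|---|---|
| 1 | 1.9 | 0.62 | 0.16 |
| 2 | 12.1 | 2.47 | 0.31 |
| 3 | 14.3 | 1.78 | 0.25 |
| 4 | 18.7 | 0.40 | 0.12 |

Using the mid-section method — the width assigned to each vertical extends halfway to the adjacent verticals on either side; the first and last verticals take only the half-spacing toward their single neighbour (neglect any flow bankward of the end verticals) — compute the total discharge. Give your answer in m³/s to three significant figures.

6.83 m³/s

w_1 = (12.1 − 1.9)/2 = 5.1 m; q_1 = 0.16 × 0.62 × 5.1 = 0.5059 m³/s
w_2 = (14.3 − 1.9)/2 = 6.2 m; q_2 = 0.31 × 2.47 × 6.2 = 4.747 m³/s
w_3 = (18.7 − 12.1)/2 = 3.3 m; q_3 = 0.25 × 1.78 × 3.3 = 1.469 m³/s
w_4 = (18.7 − 14.3)/2 = 2.2 m; q_4 = 0.12 × 0.40 × 2.2 = 0.1056 m³/s
Q = Σ qᵢ = 6.827 m³/s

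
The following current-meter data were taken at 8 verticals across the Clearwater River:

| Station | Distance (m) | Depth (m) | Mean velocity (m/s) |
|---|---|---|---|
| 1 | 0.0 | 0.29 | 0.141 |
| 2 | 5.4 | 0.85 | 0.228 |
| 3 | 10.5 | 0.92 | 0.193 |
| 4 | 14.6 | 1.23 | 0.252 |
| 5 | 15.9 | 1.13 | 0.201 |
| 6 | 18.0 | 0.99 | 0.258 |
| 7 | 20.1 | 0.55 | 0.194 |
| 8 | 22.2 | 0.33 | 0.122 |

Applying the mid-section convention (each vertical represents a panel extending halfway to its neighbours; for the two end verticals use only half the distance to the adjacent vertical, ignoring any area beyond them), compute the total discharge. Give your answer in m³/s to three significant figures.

3.97 m³/s

w_1 = (5.4 − 0.0)/2 = 2.7 m; q_1 = 0.141 × 0.29 × 2.7 = 0.1104 m³/s
w_2 = (10.5 − 0.0)/2 = 5.25 m; q_2 = 0.228 × 0.85 × 5.25 = 1.017 m³/s
w_3 = (14.6 − 5.4)/2 = 4.6 m; q_3 = 0.193 × 0.92 × 4.6 = 0.8168 m³/s
w_4 = (15.9 − 10.5)/2 = 2.7 m; q_4 = 0.252 × 1.23 × 2.7 = 0.8369 m³/s
w_5 = (18.0 − 14.6)/2 = 1.7 m; q_5 = 0.201 × 1.13 × 1.7 = 0.3861 m³/s
w_6 = (20.1 − 15.9)/2 = 2.1 m; q_6 = 0.258 × 0.99 × 2.1 = 0.5364 m³/s
w_7 = (22.2 − 18.0)/2 = 2.1 m; q_7 = 0.194 × 0.55 × 2.1 = 0.2241 m³/s
w_8 = (22.2 − 20.1)/2 = 1.05 m; q_8 = 0.122 × 0.33 × 1.05 = 0.04227 m³/s
Q = Σ qᵢ = 3.970 m³/s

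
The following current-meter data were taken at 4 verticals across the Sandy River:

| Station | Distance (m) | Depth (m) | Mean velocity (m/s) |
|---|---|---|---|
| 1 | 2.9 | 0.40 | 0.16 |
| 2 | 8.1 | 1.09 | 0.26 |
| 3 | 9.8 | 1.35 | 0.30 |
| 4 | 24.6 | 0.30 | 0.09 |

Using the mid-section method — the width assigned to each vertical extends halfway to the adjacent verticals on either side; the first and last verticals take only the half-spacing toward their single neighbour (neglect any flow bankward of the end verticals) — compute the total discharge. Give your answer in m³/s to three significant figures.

w_1 = (8.1 − 2.9)/2 = 2.6 m; q_1 = 0.16 × 0.40 × 2.6 = 0.1664 m³/s
w_2 = (9.8 − 2.9)/2 = 3.45 m; q_2 = 0.26 × 1.09 × 3.45 = 0.9777 m³/s
w_3 = (24.6 − 8.1)/2 = 8.25 m; q_3 = 0.30 × 1.35 × 8.25 = 3.341 m³/s
w_4 = (24.6 − 9.8)/2 = 7.4 m; q_4 = 0.09 × 0.30 × 7.4 = 0.1998 m³/s
Q = Σ qᵢ = 4.685 m³/s

4.69 m³/s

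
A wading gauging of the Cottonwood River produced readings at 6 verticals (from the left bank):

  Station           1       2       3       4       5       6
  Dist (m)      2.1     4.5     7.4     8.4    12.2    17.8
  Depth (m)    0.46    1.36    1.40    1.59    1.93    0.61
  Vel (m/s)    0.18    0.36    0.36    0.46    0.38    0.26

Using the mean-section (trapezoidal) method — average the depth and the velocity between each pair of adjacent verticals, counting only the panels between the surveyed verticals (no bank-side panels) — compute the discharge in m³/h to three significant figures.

27800 m³/h

Panel 1-2: Δb = 2.4 m, d̄ = (0.46+1.36)/2 = 0.91, v̄ = (0.18+0.36)/2 = 0.27 → q = 2.4×0.91×0.27 = 0.5897 m³/s
Panel 2-3: Δb = 2.9 m, d̄ = (1.36+1.40)/2 = 1.38, v̄ = (0.36+0.36)/2 = 0.36 → q = 2.9×1.38×0.36 = 1.441 m³/s
Panel 3-4: Δb = 1 m, d̄ = (1.40+1.59)/2 = 1.495, v̄ = (0.36+0.46)/2 = 0.41 → q = 1×1.495×0.41 = 0.6130 m³/s
Panel 4-5: Δb = 3.8 m, d̄ = (1.59+1.93)/2 = 1.76, v̄ = (0.46+0.38)/2 = 0.42 → q = 3.8×1.76×0.42 = 2.809 m³/s
Panel 5-6: Δb = 5.6 m, d̄ = (1.93+0.61)/2 = 1.27, v̄ = (0.38+0.26)/2 = 0.32 → q = 5.6×1.27×0.32 = 2.276 m³/s
Q = Σ q = 7.728 m³/s
= 7.728 × 3600 = 27820 m³/h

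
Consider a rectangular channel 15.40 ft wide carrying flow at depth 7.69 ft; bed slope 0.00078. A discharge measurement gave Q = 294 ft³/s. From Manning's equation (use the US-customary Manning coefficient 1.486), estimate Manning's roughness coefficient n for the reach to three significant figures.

0.0410

A = b·y = 15.40 × 7.69 = 118.4 ft²
P = b + 2y = 15.40 + 2×7.69 = 30.78 ft
R = A/P = 118.4/30.78 = 3.847 ft
n = (1.486/Q)·A·R^(2/3)·S^(1/2) = (1.486/294) × 118.4 × 2.455 × 0.02793 = 0.04105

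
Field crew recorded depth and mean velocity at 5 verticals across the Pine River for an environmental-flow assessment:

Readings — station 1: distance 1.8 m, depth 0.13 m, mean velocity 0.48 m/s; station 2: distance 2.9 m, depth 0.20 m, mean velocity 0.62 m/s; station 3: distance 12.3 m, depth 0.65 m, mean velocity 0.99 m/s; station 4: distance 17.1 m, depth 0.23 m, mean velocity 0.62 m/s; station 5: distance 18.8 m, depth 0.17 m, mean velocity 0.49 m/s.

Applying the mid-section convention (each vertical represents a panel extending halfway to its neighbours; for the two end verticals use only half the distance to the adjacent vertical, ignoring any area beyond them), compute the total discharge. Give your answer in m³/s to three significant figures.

w_1 = (2.9 − 1.8)/2 = 0.55 m; q_1 = 0.48 × 0.13 × 0.55 = 0.03432 m³/s
w_2 = (12.3 − 1.8)/2 = 5.25 m; q_2 = 0.62 × 0.20 × 5.25 = 0.6510 m³/s
w_3 = (17.1 − 2.9)/2 = 7.1 m; q_3 = 0.99 × 0.65 × 7.1 = 4.569 m³/s
w_4 = (18.8 − 12.3)/2 = 3.25 m; q_4 = 0.62 × 0.23 × 3.25 = 0.4635 m³/s
w_5 = (18.8 − 17.1)/2 = 0.85 m; q_5 = 0.49 × 0.17 × 0.85 = 0.07081 m³/s
Q = Σ qᵢ = 5.788 m³/s

5.79 m³/s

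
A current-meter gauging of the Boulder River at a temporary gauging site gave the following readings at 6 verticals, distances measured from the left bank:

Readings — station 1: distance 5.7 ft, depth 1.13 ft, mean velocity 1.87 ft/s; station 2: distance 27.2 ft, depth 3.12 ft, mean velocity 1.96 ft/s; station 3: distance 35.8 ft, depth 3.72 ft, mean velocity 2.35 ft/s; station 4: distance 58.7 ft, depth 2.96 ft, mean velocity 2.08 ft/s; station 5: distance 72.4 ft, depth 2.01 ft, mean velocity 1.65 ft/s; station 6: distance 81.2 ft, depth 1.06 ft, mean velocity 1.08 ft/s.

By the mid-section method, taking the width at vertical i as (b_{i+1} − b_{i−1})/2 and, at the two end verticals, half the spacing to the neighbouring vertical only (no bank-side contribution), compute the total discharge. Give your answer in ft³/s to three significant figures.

407 ft³/s

w_1 = (27.2 − 5.7)/2 = 10.75 ft; q_1 = 1.87 × 1.13 × 10.75 = 22.72 ft³/s
w_2 = (35.8 − 5.7)/2 = 15.05 ft; q_2 = 1.96 × 3.12 × 15.05 = 92.03 ft³/s
w_3 = (58.7 − 27.2)/2 = 15.75 ft; q_3 = 2.35 × 3.72 × 15.75 = 137.7 ft³/s
w_4 = (72.4 − 35.8)/2 = 18.3 ft; q_4 = 2.08 × 2.96 × 18.3 = 112.7 ft³/s
w_5 = (81.2 − 58.7)/2 = 11.25 ft; q_5 = 1.65 × 2.01 × 11.25 = 37.31 ft³/s
w_6 = (81.2 − 72.4)/2 = 4.4 ft; q_6 = 1.08 × 1.06 × 4.4 = 5.037 ft³/s
Q = Σ qᵢ = 407.5 ft³/s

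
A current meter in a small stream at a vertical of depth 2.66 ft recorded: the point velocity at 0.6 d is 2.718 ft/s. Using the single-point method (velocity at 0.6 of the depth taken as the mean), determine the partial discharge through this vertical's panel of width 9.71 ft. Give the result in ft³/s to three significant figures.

70.2 ft³/s

v̄ = v₀.₆ = 2.718 ft/s
q = v̄ × d × w = 2.718 × 2.66 × 9.71 = 70.20 ft³/s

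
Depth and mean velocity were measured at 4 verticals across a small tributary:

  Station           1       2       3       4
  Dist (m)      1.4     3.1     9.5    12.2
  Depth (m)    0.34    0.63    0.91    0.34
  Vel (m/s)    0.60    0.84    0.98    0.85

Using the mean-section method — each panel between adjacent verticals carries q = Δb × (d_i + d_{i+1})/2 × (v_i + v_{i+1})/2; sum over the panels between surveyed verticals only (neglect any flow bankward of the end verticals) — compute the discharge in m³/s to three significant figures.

Panel 1-2: Δb = 1.7 m, d̄ = (0.34+0.63)/2 = 0.485, v̄ = (0.60+0.84)/2 = 0.72 → q = 1.7×0.485×0.72 = 0.5936 m³/s
Panel 2-3: Δb = 6.4 m, d̄ = (0.63+0.91)/2 = 0.77, v̄ = (0.84+0.98)/2 = 0.91 → q = 6.4×0.77×0.91 = 4.484 m³/s
Panel 3-4: Δb = 2.7 m, d̄ = (0.91+0.34)/2 = 0.625, v̄ = (0.98+0.85)/2 = 0.915 → q = 2.7×0.625×0.915 = 1.544 m³/s
Q = Σ q = 6.622 m³/s

6.62 m³/s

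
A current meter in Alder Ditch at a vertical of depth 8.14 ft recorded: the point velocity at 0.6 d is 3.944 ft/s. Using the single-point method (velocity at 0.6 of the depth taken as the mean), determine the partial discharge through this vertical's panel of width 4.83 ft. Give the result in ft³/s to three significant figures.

v̄ = v₀.₆ = 3.944 ft/s
q = v̄ × d × w = 3.944 × 8.14 × 4.83 = 155.1 ft³/s

155 ft³/s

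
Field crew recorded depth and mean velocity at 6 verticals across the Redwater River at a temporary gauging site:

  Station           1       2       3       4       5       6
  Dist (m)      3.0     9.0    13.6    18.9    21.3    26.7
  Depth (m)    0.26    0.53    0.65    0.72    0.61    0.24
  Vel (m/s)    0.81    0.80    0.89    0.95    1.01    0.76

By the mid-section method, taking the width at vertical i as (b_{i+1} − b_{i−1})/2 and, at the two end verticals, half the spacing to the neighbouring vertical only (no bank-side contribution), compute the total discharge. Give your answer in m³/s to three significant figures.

w_1 = (9.0 − 3.0)/2 = 3 m; q_1 = 0.81 × 0.26 × 3 = 0.6318 m³/s
w_2 = (13.6 − 3.0)/2 = 5.3 m; q_2 = 0.80 × 0.53 × 5.3 = 2.247 m³/s
w_3 = (18.9 − 9.0)/2 = 4.95 m; q_3 = 0.89 × 0.65 × 4.95 = 2.864 m³/s
w_4 = (21.3 − 13.6)/2 = 3.85 m; q_4 = 0.95 × 0.72 × 3.85 = 2.633 m³/s
w_5 = (26.7 − 18.9)/2 = 3.9 m; q_5 = 1.01 × 0.61 × 3.9 = 2.403 m³/s
w_6 = (26.7 − 21.3)/2 = 2.7 m; q_6 = 0.76 × 0.24 × 2.7 = 0.4925 m³/s
Q = Σ qᵢ = 11.27 m³/s

11.3 m³/s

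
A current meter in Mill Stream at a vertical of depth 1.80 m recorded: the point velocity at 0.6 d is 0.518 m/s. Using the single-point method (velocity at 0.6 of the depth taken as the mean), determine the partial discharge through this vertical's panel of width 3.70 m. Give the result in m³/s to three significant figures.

3.45 m³/s

v̄ = v₀.₆ = 0.518 m/s
q = v̄ × d × w = 0.5180 × 1.80 × 3.70 = 3.450 m³/s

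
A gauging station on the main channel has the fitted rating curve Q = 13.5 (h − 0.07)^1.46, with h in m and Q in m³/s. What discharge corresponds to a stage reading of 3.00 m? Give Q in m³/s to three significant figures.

64.9 m³/s

Q = 13.5 × (3.00 − 0.07)^1.46 = 13.5 × 2.93^1.46 = 64.86 m³/s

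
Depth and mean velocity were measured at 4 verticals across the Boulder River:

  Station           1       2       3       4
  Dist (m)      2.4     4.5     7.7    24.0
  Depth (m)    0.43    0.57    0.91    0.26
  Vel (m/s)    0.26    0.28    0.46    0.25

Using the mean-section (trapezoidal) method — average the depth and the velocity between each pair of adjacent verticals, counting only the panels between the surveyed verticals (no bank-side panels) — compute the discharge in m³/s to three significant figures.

4.54 m³/s

Panel 1-2: Δb = 2.1 m, d̄ = (0.43+0.57)/2 = 0.5, v̄ = (0.26+0.28)/2 = 0.27 → q = 2.1×0.5×0.27 = 0.2835 m³/s
Panel 2-3: Δb = 3.2 m, d̄ = (0.57+0.91)/2 = 0.74, v̄ = (0.28+0.46)/2 = 0.37 → q = 3.2×0.74×0.37 = 0.8762 m³/s
Panel 3-4: Δb = 16.3 m, d̄ = (0.91+0.26)/2 = 0.585, v̄ = (0.46+0.25)/2 = 0.355 → q = 16.3×0.585×0.355 = 3.385 m³/s
Q = Σ q = 4.545 m³/s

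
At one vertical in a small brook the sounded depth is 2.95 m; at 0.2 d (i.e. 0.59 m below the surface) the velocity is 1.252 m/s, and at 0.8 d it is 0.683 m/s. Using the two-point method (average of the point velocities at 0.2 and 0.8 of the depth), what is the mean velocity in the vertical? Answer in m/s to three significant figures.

v̄ = (1.252 + 0.683) / 2 = 0.9675 m/s

0.968 m/s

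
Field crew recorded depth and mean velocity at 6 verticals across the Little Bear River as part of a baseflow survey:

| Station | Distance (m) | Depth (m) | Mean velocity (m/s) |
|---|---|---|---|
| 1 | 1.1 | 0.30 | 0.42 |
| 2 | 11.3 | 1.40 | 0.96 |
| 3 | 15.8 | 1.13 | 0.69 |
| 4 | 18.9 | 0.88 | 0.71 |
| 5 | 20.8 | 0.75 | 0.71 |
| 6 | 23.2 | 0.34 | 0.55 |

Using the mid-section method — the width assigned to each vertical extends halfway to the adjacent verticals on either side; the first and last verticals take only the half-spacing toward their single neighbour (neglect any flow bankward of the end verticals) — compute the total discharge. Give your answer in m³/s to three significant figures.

w_1 = (11.3 − 1.1)/2 = 5.1 m; q_1 = 0.42 × 0.30 × 5.1 = 0.6426 m³/s
w_2 = (15.8 − 1.1)/2 = 7.35 m; q_2 = 0.96 × 1.40 × 7.35 = 9.878 m³/s
w_3 = (18.9 − 11.3)/2 = 3.8 m; q_3 = 0.69 × 1.13 × 3.8 = 2.963 m³/s
w_4 = (20.8 − 15.8)/2 = 2.5 m; q_4 = 0.71 × 0.88 × 2.5 = 1.562 m³/s
w_5 = (23.2 − 18.9)/2 = 2.15 m; q_5 = 0.71 × 0.75 × 2.15 = 1.145 m³/s
w_6 = (23.2 − 20.8)/2 = 1.2 m; q_6 = 0.55 × 0.34 × 1.2 = 0.2244 m³/s
Q = Σ qᵢ = 16.42 m³/s

16.4 m³/s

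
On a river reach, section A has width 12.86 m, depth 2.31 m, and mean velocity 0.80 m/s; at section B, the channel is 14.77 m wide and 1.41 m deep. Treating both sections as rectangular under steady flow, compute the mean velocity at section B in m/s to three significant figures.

1.14 m/s

Q = A₁V₁ = (12.86×2.31) × 0.80 = 23.77 m³/s
A₂ = 14.77 × 1.41 = 20.83 m²
V₂ = Q/A₂ = 23.77/20.83 = 1.141 m/s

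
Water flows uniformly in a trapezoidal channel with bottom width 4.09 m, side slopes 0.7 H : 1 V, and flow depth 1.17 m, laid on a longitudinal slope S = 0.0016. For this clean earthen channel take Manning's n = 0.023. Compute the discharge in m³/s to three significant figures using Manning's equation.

A = (b + z·y)·y = (4.09 + 0.7×1.17)×1.17 = 5.744 m²
P = b + 2y√(1+z²) = 4.09 + 2×1.17×√(1+0.7²) = 6.946 m
R = A/P = 5.744/6.946 = 0.8268 m
Q = (1/n)·A·R^(2/3)·S^(1/2) = (1/0.023) × 5.744 × 0.8268^(2/3) × 0.0016^(1/2) = 8.800 m³/s

8.80 m³/s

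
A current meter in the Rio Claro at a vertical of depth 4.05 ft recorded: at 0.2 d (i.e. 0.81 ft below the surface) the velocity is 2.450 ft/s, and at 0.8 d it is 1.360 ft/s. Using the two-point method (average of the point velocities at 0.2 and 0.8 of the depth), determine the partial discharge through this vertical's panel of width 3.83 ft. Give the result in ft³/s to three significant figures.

v̄ = (2.450 + 1.360) / 2 = 1.905 ft/s
q = v̄ × d × w = 1.905 × 4.05 × 3.83 = 29.55 ft³/s

29.5 ft³/s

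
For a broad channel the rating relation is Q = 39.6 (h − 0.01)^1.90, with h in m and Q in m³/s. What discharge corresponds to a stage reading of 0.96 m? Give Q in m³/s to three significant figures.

Q = 39.6 × (0.96 − 0.01)^1.90 = 39.6 × 0.95^1.90 = 35.92 m³/s

35.9 m³/s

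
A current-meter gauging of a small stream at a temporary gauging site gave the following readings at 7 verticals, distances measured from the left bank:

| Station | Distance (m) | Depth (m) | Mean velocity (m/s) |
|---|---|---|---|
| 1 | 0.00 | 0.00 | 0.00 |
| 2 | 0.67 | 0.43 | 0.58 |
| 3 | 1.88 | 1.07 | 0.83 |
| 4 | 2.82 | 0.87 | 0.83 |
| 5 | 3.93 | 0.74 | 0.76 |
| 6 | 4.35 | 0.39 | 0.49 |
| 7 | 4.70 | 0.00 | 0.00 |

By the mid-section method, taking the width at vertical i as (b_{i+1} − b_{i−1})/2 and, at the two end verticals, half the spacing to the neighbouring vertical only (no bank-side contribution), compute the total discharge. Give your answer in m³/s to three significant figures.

2.43 m³/s

w_2 = (1.88 − 0.00)/2 = 0.94 m; q_2 = 0.58 × 0.43 × 0.94 = 0.2344 m³/s
w_3 = (2.82 − 0.67)/2 = 1.075 m; q_3 = 0.83 × 1.07 × 1.075 = 0.9547 m³/s
w_4 = (3.93 − 1.88)/2 = 1.025 m; q_4 = 0.83 × 0.87 × 1.025 = 0.7402 m³/s
w_5 = (4.35 − 2.82)/2 = 0.765 m; q_5 = 0.76 × 0.74 × 0.765 = 0.4302 m³/s
w_6 = (4.70 − 3.93)/2 = 0.385 m; q_6 = 0.49 × 0.39 × 0.385 = 0.07357 m³/s
Stations 1, 7 contribute zero (depth or velocity is 0).
Q = Σ qᵢ = 2.433 m³/s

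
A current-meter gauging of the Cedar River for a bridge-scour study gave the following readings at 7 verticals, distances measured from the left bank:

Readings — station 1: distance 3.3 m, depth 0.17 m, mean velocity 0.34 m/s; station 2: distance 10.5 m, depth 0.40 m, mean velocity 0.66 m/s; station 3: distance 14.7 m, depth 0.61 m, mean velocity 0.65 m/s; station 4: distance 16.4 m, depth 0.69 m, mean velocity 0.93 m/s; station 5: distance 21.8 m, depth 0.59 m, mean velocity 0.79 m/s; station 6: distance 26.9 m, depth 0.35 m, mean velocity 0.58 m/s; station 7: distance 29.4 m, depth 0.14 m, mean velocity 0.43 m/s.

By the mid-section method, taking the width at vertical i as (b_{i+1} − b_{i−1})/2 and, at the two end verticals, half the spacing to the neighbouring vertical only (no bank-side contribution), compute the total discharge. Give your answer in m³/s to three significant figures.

w_1 = (10.5 − 3.3)/2 = 3.6 m; q_1 = 0.34 × 0.17 × 3.6 = 0.2081 m³/s
w_2 = (14.7 − 3.3)/2 = 5.7 m; q_2 = 0.66 × 0.40 × 5.7 = 1.505 m³/s
w_3 = (16.4 − 10.5)/2 = 2.95 m; q_3 = 0.65 × 0.61 × 2.95 = 1.170 m³/s
w_4 = (21.8 − 14.7)/2 = 3.55 m; q_4 = 0.93 × 0.69 × 3.55 = 2.278 m³/s
w_5 = (26.9 − 16.4)/2 = 5.25 m; q_5 = 0.79 × 0.59 × 5.25 = 2.447 m³/s
w_6 = (29.4 − 21.8)/2 = 3.8 m; q_6 = 0.58 × 0.35 × 3.8 = 0.7714 m³/s
w_7 = (29.4 − 26.9)/2 = 1.25 m; q_7 = 0.43 × 0.14 × 1.25 = 0.07525 m³/s
Q = Σ qᵢ = 8.454 m³/s

8.45 m³/s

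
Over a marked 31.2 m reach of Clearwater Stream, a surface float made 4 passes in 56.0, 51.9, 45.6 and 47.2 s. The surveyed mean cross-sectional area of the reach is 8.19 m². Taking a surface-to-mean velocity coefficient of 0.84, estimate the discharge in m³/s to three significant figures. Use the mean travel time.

t̄ = (56.0 + 51.9 + 45.6 + 47.2) / 4 = 50.175 s
v_surface = L / t̄ = 31.2 / 50.175 = 0.6218 m/s
v_mean = 0.84 × 0.6218 = 0.5223 m/s
Q = A × v_mean = 8.19 × 0.5223 = 4.278 m³/s

4.28 m³/s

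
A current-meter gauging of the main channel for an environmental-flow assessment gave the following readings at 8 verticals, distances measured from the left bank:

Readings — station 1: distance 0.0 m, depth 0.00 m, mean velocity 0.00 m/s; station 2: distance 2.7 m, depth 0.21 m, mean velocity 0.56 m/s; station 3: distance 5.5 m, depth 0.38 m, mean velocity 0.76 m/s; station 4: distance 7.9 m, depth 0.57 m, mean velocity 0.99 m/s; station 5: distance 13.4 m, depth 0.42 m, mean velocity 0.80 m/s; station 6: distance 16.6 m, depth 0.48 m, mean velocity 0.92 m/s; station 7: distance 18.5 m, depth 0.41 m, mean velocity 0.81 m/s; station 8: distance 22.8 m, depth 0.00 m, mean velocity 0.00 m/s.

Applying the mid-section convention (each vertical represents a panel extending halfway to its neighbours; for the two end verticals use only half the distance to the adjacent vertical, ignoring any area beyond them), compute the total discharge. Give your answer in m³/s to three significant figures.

6.92 m³/s

w_2 = (5.5 − 0.0)/2 = 2.75 m; q_2 = 0.56 × 0.21 × 2.75 = 0.3234 m³/s
w_3 = (7.9 − 2.7)/2 = 2.6 m; q_3 = 0.76 × 0.38 × 2.6 = 0.7509 m³/s
w_4 = (13.4 − 5.5)/2 = 3.95 m; q_4 = 0.99 × 0.57 × 3.95 = 2.229 m³/s
w_5 = (16.6 − 7.9)/2 = 4.35 m; q_5 = 0.80 × 0.42 × 4.35 = 1.462 m³/s
w_6 = (18.5 − 13.4)/2 = 2.55 m; q_6 = 0.92 × 0.48 × 2.55 = 1.126 m³/s
w_7 = (22.8 − 16.6)/2 = 3.1 m; q_7 = 0.81 × 0.41 × 3.1 = 1.030 m³/s
Stations 1, 8 contribute zero (depth or velocity is 0).
Q = Σ qᵢ = 6.920 m³/s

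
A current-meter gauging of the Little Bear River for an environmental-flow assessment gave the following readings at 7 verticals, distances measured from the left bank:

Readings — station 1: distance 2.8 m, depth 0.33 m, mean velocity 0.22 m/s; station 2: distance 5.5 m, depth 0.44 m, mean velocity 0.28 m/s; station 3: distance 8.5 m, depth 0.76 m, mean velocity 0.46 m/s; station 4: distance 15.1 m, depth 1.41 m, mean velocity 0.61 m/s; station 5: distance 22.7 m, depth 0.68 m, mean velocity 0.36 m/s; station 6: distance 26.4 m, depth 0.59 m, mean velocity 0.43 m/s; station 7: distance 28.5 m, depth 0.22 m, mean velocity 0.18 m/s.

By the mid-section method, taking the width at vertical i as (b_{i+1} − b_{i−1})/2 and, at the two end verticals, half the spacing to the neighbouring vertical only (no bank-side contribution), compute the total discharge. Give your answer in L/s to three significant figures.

10400 L/s

w_1 = (5.5 − 2.8)/2 = 1.35 m; q_1 = 0.22 × 0.33 × 1.35 = 0.09801 m³/s
w_2 = (8.5 − 2.8)/2 = 2.85 m; q_2 = 0.28 × 0.44 × 2.85 = 0.3511 m³/s
w_3 = (15.1 − 5.5)/2 = 4.8 m; q_3 = 0.46 × 0.76 × 4.8 = 1.678 m³/s
w_4 = (22.7 − 8.5)/2 = 7.1 m; q_4 = 0.61 × 1.41 × 7.1 = 6.107 m³/s
w_5 = (26.4 − 15.1)/2 = 5.65 m; q_5 = 0.36 × 0.68 × 5.65 = 1.383 m³/s
w_6 = (28.5 − 22.7)/2 = 2.9 m; q_6 = 0.43 × 0.59 × 2.9 = 0.7357 m³/s
w_7 = (28.5 − 26.4)/2 = 1.05 m; q_7 = 0.18 × 0.22 × 1.05 = 0.04158 m³/s
Q = Σ qᵢ = 10.39 m³/s
= 10.39 × 1000 = 10390 L/s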